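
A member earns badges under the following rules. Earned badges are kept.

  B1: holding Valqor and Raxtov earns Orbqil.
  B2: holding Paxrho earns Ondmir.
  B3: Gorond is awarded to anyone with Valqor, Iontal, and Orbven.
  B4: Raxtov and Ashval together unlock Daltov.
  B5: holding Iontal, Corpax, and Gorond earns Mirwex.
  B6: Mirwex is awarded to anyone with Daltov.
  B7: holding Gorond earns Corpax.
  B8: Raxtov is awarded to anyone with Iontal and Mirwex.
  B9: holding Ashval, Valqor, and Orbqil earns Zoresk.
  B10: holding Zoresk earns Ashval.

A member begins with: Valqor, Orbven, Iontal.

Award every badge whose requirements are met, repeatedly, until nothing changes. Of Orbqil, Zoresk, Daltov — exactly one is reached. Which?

With Valqor, Iontal, and Orbven, Gorond is earned (B3).
With Gorond, Corpax is earned (B7).
With Iontal, Corpax, and Gorond, Mirwex is earned (B5).
With Iontal and Mirwex, Raxtov is earned (B8).
With Valqor and Raxtov, Orbqil is earned (B1).
Daltov would need Raxtov and Ashval (B4), but Ashval is never earned. Zoresk would need Ashval, Valqor, and Orbqil (B9), but Ashval is never earned.

Orbqil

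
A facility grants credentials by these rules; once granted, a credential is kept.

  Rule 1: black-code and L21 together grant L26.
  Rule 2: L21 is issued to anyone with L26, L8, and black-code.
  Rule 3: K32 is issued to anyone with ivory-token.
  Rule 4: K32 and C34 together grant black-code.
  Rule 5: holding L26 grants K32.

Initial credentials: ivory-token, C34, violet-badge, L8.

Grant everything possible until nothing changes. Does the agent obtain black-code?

Yes

Holding ivory-token grants K32 (Rule 3).
Holding K32 and C34 grants black-code (Rule 4).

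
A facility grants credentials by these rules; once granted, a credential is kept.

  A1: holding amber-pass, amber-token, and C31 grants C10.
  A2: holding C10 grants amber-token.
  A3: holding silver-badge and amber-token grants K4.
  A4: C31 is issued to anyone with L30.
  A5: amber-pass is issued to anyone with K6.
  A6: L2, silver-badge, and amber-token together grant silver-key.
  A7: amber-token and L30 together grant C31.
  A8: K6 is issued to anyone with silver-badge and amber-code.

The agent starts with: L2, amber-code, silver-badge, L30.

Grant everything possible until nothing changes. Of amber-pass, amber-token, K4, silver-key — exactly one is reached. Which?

amber-pass

Holding silver-badge and amber-code grants K6 (A8).
Holding K6 grants amber-pass (A5).
K4 would need silver-badge and amber-token (A3), but amber-token is never granted. silver-key would need L2, silver-badge, and amber-token (A6), but amber-token is never granted. amber-token would need C10 (A2), but C10 is never granted.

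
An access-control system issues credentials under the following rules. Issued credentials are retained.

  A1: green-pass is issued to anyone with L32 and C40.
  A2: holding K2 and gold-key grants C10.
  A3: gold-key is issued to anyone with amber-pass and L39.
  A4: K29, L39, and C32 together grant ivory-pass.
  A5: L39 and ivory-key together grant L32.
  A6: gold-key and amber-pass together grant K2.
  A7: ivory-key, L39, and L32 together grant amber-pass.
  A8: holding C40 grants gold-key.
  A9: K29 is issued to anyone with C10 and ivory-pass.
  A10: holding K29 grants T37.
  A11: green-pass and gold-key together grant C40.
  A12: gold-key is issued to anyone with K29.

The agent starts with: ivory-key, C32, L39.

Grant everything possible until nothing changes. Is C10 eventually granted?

Holding L39 and ivory-key grants L32 (A5).
Holding ivory-key, L39, and L32 grants amber-pass (A7).
Holding amber-pass and L39 grants gold-key (A3).
Holding gold-key and amber-pass grants K2 (A6).
Holding K2 and gold-key grants C10 (A2).

Yes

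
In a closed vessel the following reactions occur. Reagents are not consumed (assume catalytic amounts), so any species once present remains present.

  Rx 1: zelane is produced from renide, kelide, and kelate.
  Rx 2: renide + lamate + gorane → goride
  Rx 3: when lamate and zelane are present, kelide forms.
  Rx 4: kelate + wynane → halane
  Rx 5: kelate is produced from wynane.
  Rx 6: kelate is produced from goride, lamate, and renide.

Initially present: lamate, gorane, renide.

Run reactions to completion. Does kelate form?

renide, lamate, and gorane present → goride forms (Rx 2).
goride, lamate, and renide present → kelate forms (Rx 6).

Yes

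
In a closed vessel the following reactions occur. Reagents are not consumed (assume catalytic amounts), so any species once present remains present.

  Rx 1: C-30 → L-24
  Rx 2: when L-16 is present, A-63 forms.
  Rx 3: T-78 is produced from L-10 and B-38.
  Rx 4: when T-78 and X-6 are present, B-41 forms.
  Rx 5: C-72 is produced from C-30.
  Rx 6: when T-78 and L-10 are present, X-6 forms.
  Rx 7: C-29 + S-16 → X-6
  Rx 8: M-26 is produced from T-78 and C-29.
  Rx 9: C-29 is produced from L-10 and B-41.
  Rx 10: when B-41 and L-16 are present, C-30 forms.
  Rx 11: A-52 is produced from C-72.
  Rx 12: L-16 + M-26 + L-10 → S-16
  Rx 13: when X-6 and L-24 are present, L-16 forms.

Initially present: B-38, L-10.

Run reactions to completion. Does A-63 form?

No

A-63 would need L-16 (Rx 2), but L-16 never forms.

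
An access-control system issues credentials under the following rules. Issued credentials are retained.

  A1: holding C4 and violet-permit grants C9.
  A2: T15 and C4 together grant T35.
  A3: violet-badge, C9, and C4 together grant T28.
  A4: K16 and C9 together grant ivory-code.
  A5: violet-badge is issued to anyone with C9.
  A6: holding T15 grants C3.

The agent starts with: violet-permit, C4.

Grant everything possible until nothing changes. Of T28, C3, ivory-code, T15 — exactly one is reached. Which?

T28

Holding C4 and violet-permit grants C9 (A1).
Holding C9 grants violet-badge (A5).
Holding violet-badge, C9, and C4 grants T28 (A3).
No rule produces T15, and it is not given. ivory-code would need K16 and C9 (A4), but K16 is never granted. C3 would need T15 (A6), but T15 is never granted.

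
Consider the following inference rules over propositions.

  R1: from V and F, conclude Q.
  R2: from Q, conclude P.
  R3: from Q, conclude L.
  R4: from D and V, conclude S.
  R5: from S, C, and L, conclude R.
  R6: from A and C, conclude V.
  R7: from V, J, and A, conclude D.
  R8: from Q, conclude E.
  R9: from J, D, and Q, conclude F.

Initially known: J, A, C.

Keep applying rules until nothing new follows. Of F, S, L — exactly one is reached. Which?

A and C hold, so V follows (R6).
From V, J, and A, R7 gives D.
From D and V, R4 gives S.
F would need J, D, and Q (R9), but Q is never established. L would need Q (R3), but Q is never established.

S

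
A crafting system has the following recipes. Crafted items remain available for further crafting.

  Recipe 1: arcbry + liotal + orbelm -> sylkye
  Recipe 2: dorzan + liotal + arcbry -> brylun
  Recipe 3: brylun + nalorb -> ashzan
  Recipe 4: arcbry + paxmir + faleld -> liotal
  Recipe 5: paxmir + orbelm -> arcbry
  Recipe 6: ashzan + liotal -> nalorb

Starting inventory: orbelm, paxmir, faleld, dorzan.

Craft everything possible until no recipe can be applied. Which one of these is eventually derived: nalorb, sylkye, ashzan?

paxmir + orbelm -> arcbry (Recipe 5).
arcbry + paxmir + faleld -> liotal (Recipe 4).
Using Recipe 1, arcbry, liotal, and orbelm make sylkye.
ashzan would need brylun and nalorb (Recipe 3), but nalorb is never obtained. nalorb would need ashzan and liotal (Recipe 6), but ashzan is never obtained.

sylkye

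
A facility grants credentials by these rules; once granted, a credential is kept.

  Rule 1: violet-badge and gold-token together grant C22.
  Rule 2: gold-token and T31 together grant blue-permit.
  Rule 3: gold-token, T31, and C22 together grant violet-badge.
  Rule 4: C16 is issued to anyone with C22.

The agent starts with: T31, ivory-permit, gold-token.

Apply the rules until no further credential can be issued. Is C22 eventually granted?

C22 would need violet-badge and gold-token (Rule 1), but violet-badge is never granted.

No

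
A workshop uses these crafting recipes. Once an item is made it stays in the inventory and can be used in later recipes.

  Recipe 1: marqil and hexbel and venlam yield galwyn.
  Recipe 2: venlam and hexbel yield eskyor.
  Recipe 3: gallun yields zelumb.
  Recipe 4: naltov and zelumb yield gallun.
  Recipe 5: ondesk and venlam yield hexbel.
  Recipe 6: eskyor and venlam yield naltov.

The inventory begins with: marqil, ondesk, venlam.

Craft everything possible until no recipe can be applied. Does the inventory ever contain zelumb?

zelumb would need gallun (Recipe 3), but gallun is never obtained.

No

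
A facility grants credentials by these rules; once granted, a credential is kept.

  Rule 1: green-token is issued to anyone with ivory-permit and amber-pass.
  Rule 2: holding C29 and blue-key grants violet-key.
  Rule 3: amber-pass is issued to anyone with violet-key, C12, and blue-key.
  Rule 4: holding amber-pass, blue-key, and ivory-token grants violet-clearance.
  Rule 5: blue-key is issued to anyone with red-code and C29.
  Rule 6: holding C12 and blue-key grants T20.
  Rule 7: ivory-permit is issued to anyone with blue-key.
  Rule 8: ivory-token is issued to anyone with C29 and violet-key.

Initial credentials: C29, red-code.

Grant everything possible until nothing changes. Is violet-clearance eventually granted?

violet-clearance would need amber-pass, blue-key, and ivory-token (Rule 4), but amber-pass is never granted.

No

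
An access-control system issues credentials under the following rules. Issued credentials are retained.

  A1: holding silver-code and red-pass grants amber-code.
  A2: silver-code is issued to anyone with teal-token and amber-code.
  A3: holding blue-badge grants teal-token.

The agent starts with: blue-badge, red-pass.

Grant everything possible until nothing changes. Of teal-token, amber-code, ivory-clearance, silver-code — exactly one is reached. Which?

Holding blue-badge grants teal-token (A3).
No rule produces ivory-clearance, and it is not given. amber-code would need silver-code and red-pass (A1), but silver-code is never granted. silver-code would need teal-token and amber-code (A2), but amber-code is never granted.

teal-token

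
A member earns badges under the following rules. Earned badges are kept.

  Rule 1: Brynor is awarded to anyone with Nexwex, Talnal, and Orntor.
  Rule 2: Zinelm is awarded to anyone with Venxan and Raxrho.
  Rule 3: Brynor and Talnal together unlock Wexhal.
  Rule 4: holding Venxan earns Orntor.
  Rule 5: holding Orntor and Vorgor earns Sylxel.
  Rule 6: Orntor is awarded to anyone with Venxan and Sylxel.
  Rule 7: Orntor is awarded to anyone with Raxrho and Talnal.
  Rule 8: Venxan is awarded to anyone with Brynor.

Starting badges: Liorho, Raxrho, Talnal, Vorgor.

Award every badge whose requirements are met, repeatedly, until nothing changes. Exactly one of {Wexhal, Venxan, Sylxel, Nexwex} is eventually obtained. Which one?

With Raxrho and Talnal, Orntor is earned (Rule 7).
With Orntor and Vorgor, Sylxel is earned (Rule 5).
Venxan would need Brynor (Rule 8), but Brynor is never earned. Wexhal would need Brynor and Talnal (Rule 3), but Brynor is never earned. No rule produces Nexwex, and it is not given.

Sylxel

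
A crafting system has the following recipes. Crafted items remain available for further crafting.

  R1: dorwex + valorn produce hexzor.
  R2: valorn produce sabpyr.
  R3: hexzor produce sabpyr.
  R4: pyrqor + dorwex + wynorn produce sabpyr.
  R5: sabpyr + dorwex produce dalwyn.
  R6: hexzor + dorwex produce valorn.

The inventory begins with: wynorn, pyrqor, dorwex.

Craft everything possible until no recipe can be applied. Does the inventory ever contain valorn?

No

valorn would need hexzor and dorwex (R6), but hexzor is never obtained.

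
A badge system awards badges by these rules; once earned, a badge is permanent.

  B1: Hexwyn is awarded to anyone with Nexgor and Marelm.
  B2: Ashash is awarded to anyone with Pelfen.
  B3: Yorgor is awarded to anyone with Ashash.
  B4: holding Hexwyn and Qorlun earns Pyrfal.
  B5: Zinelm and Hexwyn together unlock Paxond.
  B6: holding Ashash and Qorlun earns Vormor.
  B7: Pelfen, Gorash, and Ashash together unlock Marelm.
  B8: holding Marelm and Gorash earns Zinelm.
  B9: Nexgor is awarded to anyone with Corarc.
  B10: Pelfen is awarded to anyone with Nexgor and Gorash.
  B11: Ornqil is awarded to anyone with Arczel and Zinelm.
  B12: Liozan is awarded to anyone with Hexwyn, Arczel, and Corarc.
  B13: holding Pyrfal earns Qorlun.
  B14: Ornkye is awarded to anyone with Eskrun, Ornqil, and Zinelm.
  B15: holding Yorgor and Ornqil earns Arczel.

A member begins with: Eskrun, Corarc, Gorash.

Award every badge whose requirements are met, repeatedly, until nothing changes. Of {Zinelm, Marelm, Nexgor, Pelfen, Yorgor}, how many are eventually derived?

5

With Corarc, Nexgor is earned (B9).
With Nexgor and Gorash, Pelfen is earned (B10).
With Pelfen, Ashash is earned (B2).
With Pelfen, Gorash, and Ashash, Marelm is earned (B7).
With Ashash, Yorgor is earned (B3).
With Marelm and Gorash, Zinelm is earned (B8).
Zinelm: reached.
Marelm: reached.
Nexgor: reached.
Pelfen: reached.
Yorgor: reached.
All 5 are reached.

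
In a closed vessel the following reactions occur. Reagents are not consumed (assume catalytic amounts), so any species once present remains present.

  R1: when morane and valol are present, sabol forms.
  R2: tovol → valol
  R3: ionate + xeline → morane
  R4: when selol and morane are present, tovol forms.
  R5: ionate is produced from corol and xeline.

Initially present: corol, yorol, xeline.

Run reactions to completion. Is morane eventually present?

Yes

corol and xeline present → ionate forms (R5).
ionate and xeline present → morane forms (R3).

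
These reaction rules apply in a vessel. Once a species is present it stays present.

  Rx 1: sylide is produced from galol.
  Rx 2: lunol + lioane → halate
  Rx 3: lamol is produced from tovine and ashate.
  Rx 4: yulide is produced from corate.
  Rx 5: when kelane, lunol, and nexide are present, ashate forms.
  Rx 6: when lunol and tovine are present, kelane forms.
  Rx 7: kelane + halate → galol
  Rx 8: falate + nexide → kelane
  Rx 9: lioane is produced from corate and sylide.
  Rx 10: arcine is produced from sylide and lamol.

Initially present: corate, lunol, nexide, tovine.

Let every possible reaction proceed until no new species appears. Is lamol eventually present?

Yes

lunol and tovine present → kelane forms (Rx 6).
kelane, lunol, and nexide present → ashate forms (Rx 5).
tovine and ashate present → lamol forms (Rx 3).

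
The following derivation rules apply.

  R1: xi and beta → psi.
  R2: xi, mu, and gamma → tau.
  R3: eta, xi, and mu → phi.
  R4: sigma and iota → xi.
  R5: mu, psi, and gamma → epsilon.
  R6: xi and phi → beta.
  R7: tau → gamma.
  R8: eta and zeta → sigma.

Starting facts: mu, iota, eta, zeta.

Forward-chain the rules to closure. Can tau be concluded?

No

tau would need xi, mu, and gamma (R2), but gamma is never established.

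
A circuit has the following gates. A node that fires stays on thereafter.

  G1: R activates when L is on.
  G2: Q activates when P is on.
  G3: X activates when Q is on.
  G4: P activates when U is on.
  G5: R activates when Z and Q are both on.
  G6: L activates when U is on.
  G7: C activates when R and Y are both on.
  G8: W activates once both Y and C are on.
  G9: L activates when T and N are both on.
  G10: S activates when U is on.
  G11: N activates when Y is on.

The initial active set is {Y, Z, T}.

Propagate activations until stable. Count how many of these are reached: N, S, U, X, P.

1

G11: Y on → N on.
N: reached.
S would need U (G10), but U never turns on.
No rule produces U, and it is not given.
X would need Q (G3), but Q never turns on.
P would need U (G4), but U never turns on.
Reached: N — 1 of the 5.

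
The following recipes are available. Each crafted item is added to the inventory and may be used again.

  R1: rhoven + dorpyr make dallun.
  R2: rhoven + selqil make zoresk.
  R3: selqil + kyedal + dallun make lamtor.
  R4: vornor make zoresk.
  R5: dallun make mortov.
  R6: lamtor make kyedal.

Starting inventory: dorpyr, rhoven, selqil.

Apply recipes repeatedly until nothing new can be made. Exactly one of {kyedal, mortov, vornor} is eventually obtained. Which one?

Using R1, rhoven and dorpyr make dallun.
Using R5, dallun makes mortov.
No rule produces vornor, and it is not given. kyedal would need lamtor (R6), but lamtor is never obtained.

mortov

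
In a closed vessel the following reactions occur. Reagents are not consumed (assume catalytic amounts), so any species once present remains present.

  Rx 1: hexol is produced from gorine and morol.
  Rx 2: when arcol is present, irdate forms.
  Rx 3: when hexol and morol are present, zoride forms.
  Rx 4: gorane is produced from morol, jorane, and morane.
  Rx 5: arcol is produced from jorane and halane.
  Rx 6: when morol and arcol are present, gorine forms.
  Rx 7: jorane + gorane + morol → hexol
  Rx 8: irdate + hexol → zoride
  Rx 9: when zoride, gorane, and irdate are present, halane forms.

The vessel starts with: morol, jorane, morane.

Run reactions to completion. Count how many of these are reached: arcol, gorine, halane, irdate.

arcol would need jorane and halane (Rx 5), but halane never forms.
gorine would need morol and arcol (Rx 6), but arcol never forms.
halane would need zoride, gorane, and irdate (Rx 9), but irdate never forms.
irdate would need arcol (Rx 2), but arcol never forms.
None of the 4 are reached.

0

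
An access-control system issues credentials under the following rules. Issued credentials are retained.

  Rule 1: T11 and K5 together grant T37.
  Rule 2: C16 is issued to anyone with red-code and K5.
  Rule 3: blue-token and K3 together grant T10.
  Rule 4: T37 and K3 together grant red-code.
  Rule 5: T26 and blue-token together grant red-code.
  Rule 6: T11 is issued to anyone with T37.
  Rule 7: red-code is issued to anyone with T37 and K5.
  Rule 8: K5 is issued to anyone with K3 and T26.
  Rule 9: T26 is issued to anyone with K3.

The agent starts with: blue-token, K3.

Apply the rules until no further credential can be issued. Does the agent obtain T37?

T37 would need T11 and K5 (Rule 1), but T11 is never granted.

No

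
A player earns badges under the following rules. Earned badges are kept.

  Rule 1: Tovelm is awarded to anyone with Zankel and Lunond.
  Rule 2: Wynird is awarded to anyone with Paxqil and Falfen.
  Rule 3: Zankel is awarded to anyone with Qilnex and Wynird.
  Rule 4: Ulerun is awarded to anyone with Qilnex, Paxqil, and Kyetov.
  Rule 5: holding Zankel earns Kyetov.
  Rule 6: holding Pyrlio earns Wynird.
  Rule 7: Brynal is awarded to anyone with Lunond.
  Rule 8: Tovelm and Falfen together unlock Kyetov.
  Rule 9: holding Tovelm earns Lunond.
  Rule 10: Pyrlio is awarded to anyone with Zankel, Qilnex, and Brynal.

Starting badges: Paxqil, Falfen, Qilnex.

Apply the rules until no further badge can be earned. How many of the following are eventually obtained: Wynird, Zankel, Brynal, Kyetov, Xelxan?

With Paxqil and Falfen, Wynird is earned (Rule 2).
With Qilnex and Wynird, Zankel is earned (Rule 3).
With Zankel, Kyetov is earned (Rule 5).
Wynird: reached.
Zankel: reached.
Brynal would need Lunond (Rule 7), but Lunond is never earned.
Kyetov: reached.
No rule produces Xelxan, and it is not given.
Reached: Wynird, Zankel, and Kyetov — 3 of the 5.

3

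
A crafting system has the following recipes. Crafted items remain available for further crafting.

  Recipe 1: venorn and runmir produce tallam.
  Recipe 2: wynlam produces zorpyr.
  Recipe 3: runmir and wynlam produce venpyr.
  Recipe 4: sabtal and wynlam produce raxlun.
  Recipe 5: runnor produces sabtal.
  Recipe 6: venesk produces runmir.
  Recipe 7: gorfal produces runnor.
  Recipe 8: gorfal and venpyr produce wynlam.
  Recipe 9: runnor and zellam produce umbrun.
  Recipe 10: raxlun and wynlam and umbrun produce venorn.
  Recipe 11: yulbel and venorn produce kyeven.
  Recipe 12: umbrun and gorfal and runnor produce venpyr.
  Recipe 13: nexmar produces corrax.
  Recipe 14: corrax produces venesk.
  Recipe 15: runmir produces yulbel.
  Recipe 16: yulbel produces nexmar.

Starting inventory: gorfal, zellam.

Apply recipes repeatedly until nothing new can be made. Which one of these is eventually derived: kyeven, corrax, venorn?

venorn

gorfal → runnor (Recipe 7).
Using Recipe 9, runnor and zellam make umbrun.
runnor → sabtal (Recipe 5).
umbrun and gorfal and runnor → venpyr (Recipe 12).
gorfal and venpyr → wynlam (Recipe 8).
Using Recipe 4, sabtal and wynlam make raxlun.
Using Recipe 10, raxlun, wynlam, and umbrun make venorn.
kyeven would need yulbel and venorn (Recipe 11), but yulbel is never obtained. corrax would need nexmar (Recipe 13), but nexmar is never obtained.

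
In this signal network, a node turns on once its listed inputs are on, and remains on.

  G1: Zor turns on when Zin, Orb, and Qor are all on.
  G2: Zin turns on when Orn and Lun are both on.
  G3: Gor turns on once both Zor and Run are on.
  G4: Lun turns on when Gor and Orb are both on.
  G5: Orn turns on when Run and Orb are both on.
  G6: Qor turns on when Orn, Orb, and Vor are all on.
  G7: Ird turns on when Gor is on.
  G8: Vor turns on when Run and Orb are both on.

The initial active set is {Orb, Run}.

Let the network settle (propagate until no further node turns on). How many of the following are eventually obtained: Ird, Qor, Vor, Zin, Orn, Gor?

G5: Run and Orb on → Orn on.
G8: Run and Orb on → Vor on.
G6: Orn, Orb, and Vor on → Qor on.
Ird would need Gor (G7), but Gor never turns on.
Qor: reached.
Vor: reached.
Zin would need Orn and Lun (G2), but Lun never turns on.
Orn: reached.
Gor would need Zor and Run (G3), but Zor never turns on.
Reached: Qor, Vor, and Orn — 3 of the 6.

3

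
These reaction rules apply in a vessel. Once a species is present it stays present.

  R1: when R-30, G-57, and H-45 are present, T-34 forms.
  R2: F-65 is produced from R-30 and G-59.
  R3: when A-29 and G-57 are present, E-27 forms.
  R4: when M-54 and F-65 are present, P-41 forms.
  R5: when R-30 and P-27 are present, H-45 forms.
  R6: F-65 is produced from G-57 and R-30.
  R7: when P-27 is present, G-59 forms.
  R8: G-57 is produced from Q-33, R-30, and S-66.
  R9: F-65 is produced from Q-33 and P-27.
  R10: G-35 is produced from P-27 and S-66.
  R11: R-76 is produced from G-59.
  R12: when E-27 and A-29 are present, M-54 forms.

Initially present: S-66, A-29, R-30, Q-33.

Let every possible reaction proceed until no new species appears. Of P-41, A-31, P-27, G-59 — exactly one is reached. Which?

Q-33, R-30, and S-66 present → G-57 forms (R8).
A-29 and G-57 present → E-27 forms (R3).
G-57 and R-30 present → F-65 forms (R6).
E-27 and A-29 present → M-54 forms (R12).
M-54 and F-65 present → P-41 forms (R4).
No rule produces P-27, and it is not given. No rule produces A-31, and it is not given. G-59 would need P-27 (R7), but P-27 never forms.

P-41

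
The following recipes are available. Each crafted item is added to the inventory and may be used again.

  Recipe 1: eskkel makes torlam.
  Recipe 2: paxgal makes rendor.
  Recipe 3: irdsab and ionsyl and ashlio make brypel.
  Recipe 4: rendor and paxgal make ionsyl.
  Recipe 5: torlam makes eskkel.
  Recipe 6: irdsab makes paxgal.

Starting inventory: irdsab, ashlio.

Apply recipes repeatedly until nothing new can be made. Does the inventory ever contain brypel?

Yes

Using Recipe 6, irdsab makes paxgal.
paxgal → rendor (Recipe 2).
Using Recipe 4, rendor and paxgal make ionsyl.
irdsab and ionsyl and ashlio → brypel (Recipe 3).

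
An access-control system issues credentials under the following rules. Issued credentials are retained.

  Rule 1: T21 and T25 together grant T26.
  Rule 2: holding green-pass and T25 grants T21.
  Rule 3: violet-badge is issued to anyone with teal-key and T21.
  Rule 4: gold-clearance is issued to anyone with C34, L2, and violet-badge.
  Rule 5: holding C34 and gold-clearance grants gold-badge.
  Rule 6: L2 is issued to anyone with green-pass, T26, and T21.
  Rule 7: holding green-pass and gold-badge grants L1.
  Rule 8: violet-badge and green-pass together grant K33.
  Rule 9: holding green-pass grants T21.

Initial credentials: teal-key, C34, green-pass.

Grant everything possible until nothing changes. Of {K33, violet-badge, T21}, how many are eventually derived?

Holding green-pass grants T21 (Rule 9).
Holding teal-key and T21 grants violet-badge (Rule 3).
Holding violet-badge and green-pass grants K33 (Rule 8).
K33: reached.
violet-badge: reached.
T21: reached.
All 3 are reached.

3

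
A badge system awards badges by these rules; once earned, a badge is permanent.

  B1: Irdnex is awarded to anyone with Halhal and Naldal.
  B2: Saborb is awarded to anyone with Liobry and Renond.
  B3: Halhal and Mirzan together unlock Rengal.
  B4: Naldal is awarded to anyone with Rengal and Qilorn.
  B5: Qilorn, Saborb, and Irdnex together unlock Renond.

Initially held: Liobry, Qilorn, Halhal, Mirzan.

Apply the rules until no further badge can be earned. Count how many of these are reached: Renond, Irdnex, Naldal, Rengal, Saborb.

With Halhal and Mirzan, Rengal is earned (B3).
With Rengal and Qilorn, Naldal is earned (B4).
With Halhal and Naldal, Irdnex is earned (B1).
Renond would need Qilorn, Saborb, and Irdnex (B5), but Saborb is never earned.
Irdnex: reached.
Naldal: reached.
Rengal: reached.
Saborb would need Liobry and Renond (B2), but Renond is never earned.
Reached: Irdnex, Naldal, and Rengal — 3 of the 5.

3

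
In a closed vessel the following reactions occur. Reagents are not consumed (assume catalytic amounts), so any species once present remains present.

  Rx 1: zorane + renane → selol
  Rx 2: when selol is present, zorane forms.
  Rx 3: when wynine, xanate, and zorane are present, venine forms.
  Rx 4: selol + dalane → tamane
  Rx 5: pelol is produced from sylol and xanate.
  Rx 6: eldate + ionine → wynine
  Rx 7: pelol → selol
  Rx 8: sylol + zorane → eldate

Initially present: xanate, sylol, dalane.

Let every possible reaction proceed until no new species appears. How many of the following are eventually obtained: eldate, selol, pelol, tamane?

4

sylol and xanate present → pelol forms (Rx 5).
pelol present → selol forms (Rx 7).
selol and dalane present → tamane forms (Rx 4).
selol present → zorane forms (Rx 2).
sylol and zorane present → eldate forms (Rx 8).
eldate: reached.
selol: reached.
pelol: reached.
tamane: reached.
All 4 are reached.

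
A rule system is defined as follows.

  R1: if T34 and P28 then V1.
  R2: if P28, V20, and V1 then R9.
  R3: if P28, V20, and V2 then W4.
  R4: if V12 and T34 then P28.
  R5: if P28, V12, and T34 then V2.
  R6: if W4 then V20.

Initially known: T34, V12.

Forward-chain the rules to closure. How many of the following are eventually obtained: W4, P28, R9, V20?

V12 and T34 hold, so P28 follows (R4).
W4 would need P28, V20, and V2 (R3), but V20 is never established.
P28: reached.
R9 would need P28, V20, and V1 (R2), but V20 is never established.
V20 would need W4 (R6), but W4 is never established.
Reached: P28 — 1 of the 4.

1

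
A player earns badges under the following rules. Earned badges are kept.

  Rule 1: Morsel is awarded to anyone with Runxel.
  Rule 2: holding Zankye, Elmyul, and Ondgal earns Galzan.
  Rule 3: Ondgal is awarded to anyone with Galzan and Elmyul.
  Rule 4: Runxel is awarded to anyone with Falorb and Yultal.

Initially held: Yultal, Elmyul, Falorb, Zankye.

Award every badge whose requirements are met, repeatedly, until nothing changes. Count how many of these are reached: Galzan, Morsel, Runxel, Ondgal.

With Falorb and Yultal, Runxel is earned (Rule 4).
With Runxel, Morsel is earned (Rule 1).
Galzan would need Zankye, Elmyul, and Ondgal (Rule 2), but Ondgal is never earned.
Morsel: reached.
Runxel: reached.
Ondgal would need Galzan and Elmyul (Rule 3), but Galzan is never earned.
Reached: Morsel and Runxel — 2 of the 4.

2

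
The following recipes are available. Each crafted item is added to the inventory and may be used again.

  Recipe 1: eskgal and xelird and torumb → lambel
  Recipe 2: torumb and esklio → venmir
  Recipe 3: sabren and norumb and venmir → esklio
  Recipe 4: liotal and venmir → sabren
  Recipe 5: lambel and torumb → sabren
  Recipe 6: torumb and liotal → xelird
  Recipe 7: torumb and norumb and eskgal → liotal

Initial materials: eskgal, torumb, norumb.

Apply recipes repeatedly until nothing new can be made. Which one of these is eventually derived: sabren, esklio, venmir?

sabren

Using Recipe 7, torumb, norumb, and eskgal make liotal.
torumb and liotal → xelird (Recipe 6).
Using Recipe 1, eskgal, xelird, and torumb make lambel.
lambel and torumb → sabren (Recipe 5).
venmir would need torumb and esklio (Recipe 2), but esklio is never obtained. esklio would need sabren, norumb, and venmir (Recipe 3), but venmir is never obtained.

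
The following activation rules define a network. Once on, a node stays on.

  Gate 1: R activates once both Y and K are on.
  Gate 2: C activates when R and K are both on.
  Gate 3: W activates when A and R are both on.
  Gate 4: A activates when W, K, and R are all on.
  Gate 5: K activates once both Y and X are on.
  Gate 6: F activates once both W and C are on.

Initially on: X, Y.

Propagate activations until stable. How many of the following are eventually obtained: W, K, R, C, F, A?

3

Gate 5: Y and X on → K on.
Y and K are on, so R activates (Gate 1).
Gate 2: R and K on → C on.
W would need A and R (Gate 3), but A never turns on.
K: reached.
R: reached.
C: reached.
F would need W and C (Gate 6), but W never turns on.
A would need W, K, and R (Gate 4), but W never turns on.
Reached: K, R, and C — 3 of the 6.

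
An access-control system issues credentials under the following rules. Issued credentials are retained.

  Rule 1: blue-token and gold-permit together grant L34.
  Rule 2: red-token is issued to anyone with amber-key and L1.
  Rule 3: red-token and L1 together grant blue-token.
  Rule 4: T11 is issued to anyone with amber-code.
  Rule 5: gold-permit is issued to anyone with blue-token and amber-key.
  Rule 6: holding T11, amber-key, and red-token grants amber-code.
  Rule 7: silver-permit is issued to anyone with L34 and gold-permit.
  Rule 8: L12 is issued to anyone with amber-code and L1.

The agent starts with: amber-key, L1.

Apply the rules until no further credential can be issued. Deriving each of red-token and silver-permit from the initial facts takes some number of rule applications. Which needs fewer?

red-token: Holding amber-key and L1 grants red-token (Rule 2). [1 rule application]
silver-permit: Holding amber-key and L1 grants red-token (Rule 2). Holding red-token and L1 grants blue-token (Rule 3). Holding blue-token and amber-key grants gold-permit (Rule 5). Holding blue-token and gold-permit grants L34 (Rule 1). Holding L34 and gold-permit grants silver-permit (Rule 7). [5 rule applications]
red-token needs fewer.

red-token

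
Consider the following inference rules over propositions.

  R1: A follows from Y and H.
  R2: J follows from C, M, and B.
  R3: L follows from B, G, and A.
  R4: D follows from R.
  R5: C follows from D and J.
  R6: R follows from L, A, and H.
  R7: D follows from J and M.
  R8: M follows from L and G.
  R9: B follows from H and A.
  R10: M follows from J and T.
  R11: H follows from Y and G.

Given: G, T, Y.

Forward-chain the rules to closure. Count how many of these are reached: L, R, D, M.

From Y and G, R11 gives H.
From Y and H, R1 gives A.
From H and A, R9 gives B.
From B, G, and A, R3 gives L.
L and G hold, so M follows (R8).
From L, A, and H, R6 gives R.
R holds, so D follows (R4).
L: reached.
R: reached.
D: reached.
M: reached.
All 4 are reached.

4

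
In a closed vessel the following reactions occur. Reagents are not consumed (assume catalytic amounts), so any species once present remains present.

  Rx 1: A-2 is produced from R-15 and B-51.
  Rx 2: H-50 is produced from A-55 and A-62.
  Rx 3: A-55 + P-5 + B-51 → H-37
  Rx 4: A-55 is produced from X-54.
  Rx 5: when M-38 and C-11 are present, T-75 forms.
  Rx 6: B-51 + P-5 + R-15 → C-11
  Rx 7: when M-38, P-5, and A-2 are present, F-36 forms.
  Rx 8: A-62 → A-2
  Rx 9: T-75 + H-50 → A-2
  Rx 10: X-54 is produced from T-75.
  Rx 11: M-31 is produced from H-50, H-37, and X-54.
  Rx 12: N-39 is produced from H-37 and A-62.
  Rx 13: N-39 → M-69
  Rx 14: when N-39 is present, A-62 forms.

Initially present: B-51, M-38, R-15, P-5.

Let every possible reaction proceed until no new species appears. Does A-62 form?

A-62 would need N-39 (Rx 14), but N-39 never forms.

No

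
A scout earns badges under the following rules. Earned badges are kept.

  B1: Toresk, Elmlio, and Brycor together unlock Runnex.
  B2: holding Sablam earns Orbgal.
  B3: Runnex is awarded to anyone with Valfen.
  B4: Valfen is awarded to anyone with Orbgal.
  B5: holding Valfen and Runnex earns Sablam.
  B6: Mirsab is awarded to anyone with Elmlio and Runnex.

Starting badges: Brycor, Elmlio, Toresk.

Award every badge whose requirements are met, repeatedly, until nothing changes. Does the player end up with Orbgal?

No

Orbgal would need Sablam (B2), but Sablam is never earned.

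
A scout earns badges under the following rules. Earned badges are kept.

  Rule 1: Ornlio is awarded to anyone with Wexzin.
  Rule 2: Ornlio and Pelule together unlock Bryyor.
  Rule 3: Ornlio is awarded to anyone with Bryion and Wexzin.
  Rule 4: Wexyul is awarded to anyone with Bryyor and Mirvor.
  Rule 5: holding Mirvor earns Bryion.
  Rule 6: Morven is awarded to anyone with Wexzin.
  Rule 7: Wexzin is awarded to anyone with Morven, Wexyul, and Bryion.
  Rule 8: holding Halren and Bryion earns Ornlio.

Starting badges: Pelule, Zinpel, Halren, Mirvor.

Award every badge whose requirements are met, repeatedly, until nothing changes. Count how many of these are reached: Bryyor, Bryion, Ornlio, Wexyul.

4

With Mirvor, Bryion is earned (Rule 5).
With Halren and Bryion, Ornlio is earned (Rule 8).
With Ornlio and Pelule, Bryyor is earned (Rule 2).
With Bryyor and Mirvor, Wexyul is earned (Rule 4).
Bryyor: reached.
Bryion: reached.
Ornlio: reached.
Wexyul: reached.
All 4 are reached.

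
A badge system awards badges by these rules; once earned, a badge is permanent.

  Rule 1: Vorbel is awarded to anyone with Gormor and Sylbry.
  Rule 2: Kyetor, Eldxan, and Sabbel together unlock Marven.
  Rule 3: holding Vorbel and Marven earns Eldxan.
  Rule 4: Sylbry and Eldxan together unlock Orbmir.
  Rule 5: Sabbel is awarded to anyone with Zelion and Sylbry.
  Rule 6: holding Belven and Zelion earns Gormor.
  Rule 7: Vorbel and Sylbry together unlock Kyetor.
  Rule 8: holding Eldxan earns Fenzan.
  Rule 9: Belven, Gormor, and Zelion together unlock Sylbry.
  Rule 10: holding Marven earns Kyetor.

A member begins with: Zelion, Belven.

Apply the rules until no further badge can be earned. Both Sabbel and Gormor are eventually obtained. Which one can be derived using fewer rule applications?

Gormor

Gormor: With Belven and Zelion, Gormor is earned (Rule 6). [1 rule application]
Sabbel: With Belven and Zelion, Gormor is earned (Rule 6). With Belven, Gormor, and Zelion, Sylbry is earned (Rule 9). With Zelion and Sylbry, Sabbel is earned (Rule 5). [3 rule applications]
Gormor needs fewer.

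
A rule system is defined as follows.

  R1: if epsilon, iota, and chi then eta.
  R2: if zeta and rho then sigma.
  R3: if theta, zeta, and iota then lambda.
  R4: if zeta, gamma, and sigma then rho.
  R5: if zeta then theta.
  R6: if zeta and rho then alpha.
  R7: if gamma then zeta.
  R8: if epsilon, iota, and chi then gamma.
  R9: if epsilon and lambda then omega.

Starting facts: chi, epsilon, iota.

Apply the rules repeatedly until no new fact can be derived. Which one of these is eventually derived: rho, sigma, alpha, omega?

omega

From epsilon, iota, and chi, R8 gives gamma.
From gamma, R7 gives zeta.
zeta holds, so theta follows (R5).
theta, zeta, and iota hold, so lambda follows (R3).
epsilon and lambda hold, so omega follows (R9).
rho would need zeta, gamma, and sigma (R4), but sigma is never established. alpha would need zeta and rho (R6), but rho is never established. sigma would need zeta and rho (R2), but rho is never established.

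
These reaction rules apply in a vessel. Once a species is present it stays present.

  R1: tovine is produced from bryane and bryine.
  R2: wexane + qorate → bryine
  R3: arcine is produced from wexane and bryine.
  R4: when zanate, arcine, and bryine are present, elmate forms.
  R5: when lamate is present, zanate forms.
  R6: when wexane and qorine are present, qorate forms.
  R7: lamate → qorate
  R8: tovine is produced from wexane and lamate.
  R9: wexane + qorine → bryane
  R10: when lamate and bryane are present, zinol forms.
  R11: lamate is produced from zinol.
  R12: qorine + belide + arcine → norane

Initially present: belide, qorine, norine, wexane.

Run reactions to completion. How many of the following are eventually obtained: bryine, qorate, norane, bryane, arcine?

wexane and qorine present → bryane forms (R9).
wexane and qorine present → qorate forms (R6).
wexane and qorate present → bryine forms (R2).
wexane and bryine present → arcine forms (R3).
qorine, belide, and arcine present → norane forms (R12).
bryine: reached.
qorate: reached.
norane: reached.
bryane: reached.
arcine: reached.
All 5 are reached.

5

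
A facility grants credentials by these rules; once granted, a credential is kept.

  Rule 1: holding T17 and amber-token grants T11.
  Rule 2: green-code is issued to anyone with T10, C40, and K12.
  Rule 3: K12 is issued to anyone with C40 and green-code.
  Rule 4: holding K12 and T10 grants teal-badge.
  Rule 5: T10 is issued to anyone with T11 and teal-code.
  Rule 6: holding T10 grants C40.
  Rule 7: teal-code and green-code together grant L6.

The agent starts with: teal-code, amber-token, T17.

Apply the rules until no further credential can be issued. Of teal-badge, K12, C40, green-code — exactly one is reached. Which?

Holding T17 and amber-token grants T11 (Rule 1).
Holding T11 and teal-code grants T10 (Rule 5).
Holding T10 grants C40 (Rule 6).
K12 would need C40 and green-code (Rule 3), but green-code is never granted. green-code would need T10, C40, and K12 (Rule 2), but K12 is never granted. teal-badge would need K12 and T10 (Rule 4), but K12 is never granted.

C40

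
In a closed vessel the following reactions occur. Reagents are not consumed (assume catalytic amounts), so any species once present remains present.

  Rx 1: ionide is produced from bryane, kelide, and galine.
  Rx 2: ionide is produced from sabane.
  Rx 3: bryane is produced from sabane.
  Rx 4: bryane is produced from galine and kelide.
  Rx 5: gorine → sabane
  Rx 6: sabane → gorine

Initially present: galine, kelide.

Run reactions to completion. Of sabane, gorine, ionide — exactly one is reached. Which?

galine and kelide present → bryane forms (Rx 4).
bryane, kelide, and galine present → ionide forms (Rx 1).
sabane would need gorine (Rx 5), but gorine never forms. gorine would need sabane (Rx 6), but sabane never forms.

ionide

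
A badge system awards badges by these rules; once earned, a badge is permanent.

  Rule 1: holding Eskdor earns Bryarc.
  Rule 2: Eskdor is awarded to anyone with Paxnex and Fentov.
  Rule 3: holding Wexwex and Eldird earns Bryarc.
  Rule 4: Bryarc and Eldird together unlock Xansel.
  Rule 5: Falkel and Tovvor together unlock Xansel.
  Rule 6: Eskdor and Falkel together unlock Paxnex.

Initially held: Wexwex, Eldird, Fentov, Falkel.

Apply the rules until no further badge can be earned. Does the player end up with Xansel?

Yes

With Wexwex and Eldird, Bryarc is earned (Rule 3).
With Bryarc and Eldird, Xansel is earned (Rule 4).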